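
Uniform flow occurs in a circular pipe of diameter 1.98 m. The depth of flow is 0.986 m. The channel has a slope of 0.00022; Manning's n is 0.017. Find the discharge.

For a circular section of diameter D = 1.98 m at depth y = 0.986 m, the central angle is θ = 2 arccos(1 − 2y/D) = 3.134 rad. Then A = (D²/8)(θ − sin θ) = 1.532 m² and P = Dθ/2 = 3.102 m.
Hydraulic radius R = A/P = 1.532/3.102 = 0.4937 m.
Manning's equation: Q = (1/n) A R^(2/3) S^(1/2) = (1/0.017) × 1.532 × 0.4937^(2/3) × 0.00022^(1/2) = 0.835 m³/s.

Q = 0.835 m³/s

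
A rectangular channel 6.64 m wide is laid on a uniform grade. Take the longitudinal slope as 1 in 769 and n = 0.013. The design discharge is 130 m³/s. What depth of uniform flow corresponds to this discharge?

y_n = 4.57 m

Manning's equation rearranged: A R^(2/3) = nQ / (1·√S) = 0.013 × 130 / (√0.0013) = 46.87.
At y = 4.02 m: A R^(2/3) = 39.77 — short.
At y = 5.15 m: A R^(2/3) = 54.62 — over.
At y = 4.57 m: A R^(2/3) = 46.92 — close enough.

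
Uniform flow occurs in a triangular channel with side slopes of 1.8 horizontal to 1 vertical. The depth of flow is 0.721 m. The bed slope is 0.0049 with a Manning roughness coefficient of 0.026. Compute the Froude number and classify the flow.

For a triangular section with side slope z = 1.8: A = zy² = 1.8×0.721² = 0.9357 m²; P = 2y√(1+z²) = 2×0.721×2.059 = 2.969 m.
Hydraulic radius R = A/P = 0.9357/2.969 = 0.3151 m.
V = (1/n) R^(2/3) √S = (1/0.026) × 0.3151^(2/3) × √0.0049 = 1.247 m/s. Hydraulic depth D_h = A/T = 0.9357/2.596 = 0.3605 m.
Froude number Fr = V/√(g·D_h) = 1.247/√(9.81×0.3605) = 0.663, which is less than 1, so the flow is subcritical.

subcritical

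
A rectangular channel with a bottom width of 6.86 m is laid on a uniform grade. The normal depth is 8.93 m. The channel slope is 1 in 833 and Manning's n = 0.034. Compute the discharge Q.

Flow area A = b·y = 6.86 × 8.93 = 61.26 m². Wetted perimeter P = b + 2y = 6.86 + 2×8.93 = 24.72 m.
Hydraulic radius R = A/P = 61.26/24.72 = 2.478 m.
Manning's equation: Q = (1/n) A R^(2/3) S^(1/2) = (1/0.034) × 61.26 × 2.478^(2/3) × 0.0012^(1/2) = 114 m³/s.

Q = 114 m³/s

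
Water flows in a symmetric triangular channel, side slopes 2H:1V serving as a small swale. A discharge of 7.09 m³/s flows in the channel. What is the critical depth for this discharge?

At critical depth, Q² T / (g A³) = 1, i.e. A³/T = Q²/g = 7.09²/9.81 = 5.124.
At y = 1.47 m: A³/T = 13.73 — high.
At y = 1.21 m: A³/T = 5.187 — matches.

y_c = 1.21 m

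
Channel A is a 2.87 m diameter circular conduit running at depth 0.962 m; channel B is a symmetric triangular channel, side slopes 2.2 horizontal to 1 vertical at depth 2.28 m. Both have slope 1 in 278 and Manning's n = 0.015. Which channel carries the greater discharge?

channel B

Channel A: For a circular section of diameter D = 2.87 m at depth y = 0.962 m, the central angle is θ = 2 arccos(1 − 2y/D) = 2.47 rad. Then A = (D²/8)(θ − sin θ) = 1.902 m² and P = Dθ/2 = 3.544 m. Hydraulic radius R = A/P = 1.902/3.544 = 0.5367 m. Q_A = (1/0.015)·1.902·0.5367^(2/3)·√0.003597 = 5.023 m³/s.
Channel B: For a triangular section with side slope z = 2.2: A = zy² = 2.2×2.28² = 11.44 m²; P = 2y√(1+z²) = 2×2.28×2.417 = 11.02 m. Hydraulic radius R = A/P = 11.44/11.02 = 1.038 m. Q_B = (1/0.015)·11.44·1.038^(2/3)·√0.003597 = 46.87 m³/s.
Q_A = 5.023 m³/s vs Q_B = 46.87 m³/s, so channel B carries more.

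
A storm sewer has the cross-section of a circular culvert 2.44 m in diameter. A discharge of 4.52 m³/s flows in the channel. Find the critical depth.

At critical depth, Q² T / (g A³) = 1, i.e. A³/T = Q²/g = 4.52²/9.81 = 2.083.
At y = 0.793 m: A³/T = 1.001 — low.
At y = 0.959 m: A³/T = 2.083 — close enough.

y_c = 0.959 m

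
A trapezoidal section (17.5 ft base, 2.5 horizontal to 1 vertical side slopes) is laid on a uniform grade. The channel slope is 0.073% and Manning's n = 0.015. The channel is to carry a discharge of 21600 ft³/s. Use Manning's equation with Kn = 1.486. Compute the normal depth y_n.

y_n = 21.8 ft

Manning's equation rearranged: A R^(2/3) = nQ / (1.486·√S) = 0.015 × 21600 / (1.486 × √0.00073) = 8070.
Try y = 15.2 ft: A R^(2/3) = 3511 — short.
Try y = 25.5 ft: A R^(2/3) = 11680 — over.
Try y = 21.8 ft: A R^(2/3) = 8060 — matches.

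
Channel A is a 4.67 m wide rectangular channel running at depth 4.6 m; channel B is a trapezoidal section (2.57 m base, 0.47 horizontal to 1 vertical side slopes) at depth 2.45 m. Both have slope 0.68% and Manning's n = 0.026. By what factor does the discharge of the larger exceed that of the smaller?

2.89

Channel A: Flow area A = b·y = 4.67 × 4.6 = 21.48 m². Wetted perimeter P = b + 2y = 4.67 + 2×4.6 = 13.87 m. Hydraulic radius R = A/P = 21.48/13.87 = 1.549 m. Q_A = (1/0.026)·21.48·1.549^(2/3)·√0.0068 = 91.21 m³/s.
Channel B: With bottom width b = 2.57 m and side slope z = 0.47: A = (b + zy)y = (2.57 + 0.47×2.45)×2.45 = 9.118 m²; P = b + 2y√(1+z²) = 2.57 + 2×2.45×1.105 = 7.984 m. Hydraulic radius R = A/P = 9.118/7.984 = 1.142 m. Q_B = (1/0.026)·9.118·1.142^(2/3)·√0.0068 = 31.59 m³/s.
The larger discharge is 91.21 m³/s and the smaller is 31.59 m³/s; the ratio is 2.89.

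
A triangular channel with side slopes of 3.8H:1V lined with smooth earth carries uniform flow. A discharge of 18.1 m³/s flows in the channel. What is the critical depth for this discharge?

At critical depth, Q² T / (g A³) = 1, i.e. A³/T = Q²/g = 18.1²/9.81 = 33.4.
At y = 1.62 m: A³/T = 80.56 — too large.
At y = 1.17 m: A³/T = 15.83 — too small.
At y = 1.36 m: A³/T = 33.59 — close enough.

y_c = 1.36 m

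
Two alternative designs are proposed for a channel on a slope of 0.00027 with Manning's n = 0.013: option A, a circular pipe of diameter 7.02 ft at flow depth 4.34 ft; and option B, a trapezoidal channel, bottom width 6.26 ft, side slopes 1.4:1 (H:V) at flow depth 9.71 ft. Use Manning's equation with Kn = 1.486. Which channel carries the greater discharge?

channel B

Channel A: For a circular section of diameter D = 7.02 ft at depth y = 4.34 ft, the central angle is θ = 2 arccos(1 − 2y/D) = 3.619 rad. Then A = (D²/8)(θ − sin θ) = 25.12 ft² and P = Dθ/2 = 12.7 ft. Hydraulic radius R = A/P = 25.12/12.7 = 1.978 ft. Q_A = (1.486/0.013)·25.12·1.978^(2/3)·√0.00027 = 74.35 ft³/s.
Channel B: With bottom width b = 6.26 ft and side slope z = 1.4: A = (b + zy)y = (6.26 + 1.4×9.71)×9.71 = 192.8 ft²; P = b + 2y√(1+z²) = 6.26 + 2×9.71×1.72 = 39.67 ft. Hydraulic radius R = A/P = 192.8/39.67 = 4.859 ft. Q_B = (1.486/0.013)·192.8·4.859^(2/3)·√0.00027 = 1039 ft³/s.
Q_A = 74.35 ft³/s vs Q_B = 1039 ft³/s, so channel B carries more.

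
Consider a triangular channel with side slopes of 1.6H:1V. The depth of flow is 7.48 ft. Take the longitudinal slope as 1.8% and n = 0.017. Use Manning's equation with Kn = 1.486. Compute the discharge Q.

Q = 2270 ft³/s

For a triangular section with side slope z = 1.6: A = zy² = 1.6×7.48² = 89.52 ft²; P = 2y√(1+z²) = 2×7.48×1.887 = 28.23 ft.
Hydraulic radius R = A/P = 89.52/28.23 = 3.172 ft.
Manning's equation: Q = (1.486/n) A R^(2/3) S^(1/2) = (1.486/0.017) × 89.52 × 3.172^(2/3) × 0.018^(1/2) = 2270 ft³/s.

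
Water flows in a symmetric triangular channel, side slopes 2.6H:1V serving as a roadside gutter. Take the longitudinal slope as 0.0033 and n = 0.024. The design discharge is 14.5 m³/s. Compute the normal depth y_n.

Manning's equation rearranged: A R^(2/3) = nQ / (1·√S) = 0.024 × 14.5 / (√0.0033) = 6.058.
At y = 1.82 m: A R^(2/3) = 7.724 — high.
At y = 1.15 m: A R^(2/3) = 2.271 — low.
At y = 1.66 m: A R^(2/3) = 6.043 — ≈ 6.058.

y_n = 1.66 m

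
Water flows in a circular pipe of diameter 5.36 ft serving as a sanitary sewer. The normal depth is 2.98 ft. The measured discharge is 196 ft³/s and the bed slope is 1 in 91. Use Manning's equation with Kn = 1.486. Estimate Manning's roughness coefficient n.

n = 0.013

For a circular section of diameter D = 5.36 ft at depth y = 2.98 ft, the central angle is θ = 2 arccos(1 − 2y/D) = 3.366 rad. Then A = (D²/8)(θ − sin θ) = 12.89 ft² and P = Dθ/2 = 9.021 ft.
Hydraulic radius R = A/P = 12.89/9.021 = 1.429 ft.
Rearranging Manning's equation: n = (1.486/Q) A R^(2/3) S^(1/2) = (1.486/196) × 12.89 × 1.429^(2/3) × √0.01099 = 0.013.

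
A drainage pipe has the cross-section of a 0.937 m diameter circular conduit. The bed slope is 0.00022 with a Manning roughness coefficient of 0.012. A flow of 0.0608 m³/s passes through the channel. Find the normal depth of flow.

Manning's equation rearranged: A R^(2/3) = nQ / (1·√S) = 0.012 × 0.0608 / (√0.00022) = 0.04919.
At y = 0.3 m: A R^(2/3) = 0.05817 — too large.
At y = 0.2 m: A R^(2/3) = 0.02617 — too small.
At y = 0.275 m: A R^(2/3) = 0.04918 — close enough.

y_n = 0.275 m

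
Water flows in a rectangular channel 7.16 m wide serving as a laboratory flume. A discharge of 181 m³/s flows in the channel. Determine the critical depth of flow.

For a rectangular channel, critical depth y_c = (q²/g)^(1/3) where q = Q/b = 181/7.16 = 25.28 m²/s.
So y_c = (25.28²/9.81)^(1/3) = 4.02 m.

y_c = 4.02 m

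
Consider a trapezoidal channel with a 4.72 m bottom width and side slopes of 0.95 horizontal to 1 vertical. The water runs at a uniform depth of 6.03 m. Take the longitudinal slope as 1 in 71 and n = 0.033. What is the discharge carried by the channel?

With bottom width b = 4.72 m and side slope z = 0.95: A = (b + zy)y = (4.72 + 0.95×6.03)×6.03 = 63 m²; P = b + 2y√(1+z²) = 4.72 + 2×6.03×1.379 = 21.35 m.
Hydraulic radius R = A/P = 63/21.35 = 2.95 m.
Manning's equation: Q = (1/n) A R^(2/3) S^(1/2) = (1/0.033) × 63 × 2.95^(2/3) × 0.01408^(1/2) = 466 m³/s.

Q = 466 m³/s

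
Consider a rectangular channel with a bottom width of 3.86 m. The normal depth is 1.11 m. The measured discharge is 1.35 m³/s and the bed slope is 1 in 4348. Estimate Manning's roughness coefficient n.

n = 0.0381

Flow area A = b·y = 3.86 × 1.11 = 4.285 m². Wetted perimeter P = b + 2y = 3.86 + 2×1.11 = 6.08 m.
Hydraulic radius R = A/P = 4.285/6.08 = 0.7047 m.
Rearranging Manning's equation: n = (1/Q) A R^(2/3) S^(1/2) = (1/1.35) × 4.285 × 0.7047^(2/3) × √0.00023 = 0.0381.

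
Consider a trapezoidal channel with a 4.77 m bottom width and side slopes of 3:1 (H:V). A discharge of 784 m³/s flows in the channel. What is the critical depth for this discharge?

At critical depth, Q² T / (g A³) = 1, i.e. A³/T = Q²/g = 784²/9.81 = 62660.
At y = 7.16 m: A³/T = 139100 — high.
At y = 6 m: A³/T = 62550 — ≈ 62660.

y_c = 6 m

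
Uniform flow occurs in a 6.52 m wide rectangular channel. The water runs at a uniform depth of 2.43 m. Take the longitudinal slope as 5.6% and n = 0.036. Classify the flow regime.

Flow area A = b·y = 6.52 × 2.43 = 15.84 m². Wetted perimeter P = b + 2y = 6.52 + 2×2.43 = 11.38 m.
Hydraulic radius R = A/P = 15.84/11.38 = 1.392 m.
V = (1/n) R^(2/3) √S = (1/0.036) × 1.392^(2/3) × √0.056 = 8.196 m/s. Hydraulic depth D_h = A/T = 15.84/6.52 = 2.43 m.
Froude number Fr = V/√(g·D_h) = 8.196/√(9.81×2.43) = 1.68, which is greater than 1, so the flow is supercritical.

supercritical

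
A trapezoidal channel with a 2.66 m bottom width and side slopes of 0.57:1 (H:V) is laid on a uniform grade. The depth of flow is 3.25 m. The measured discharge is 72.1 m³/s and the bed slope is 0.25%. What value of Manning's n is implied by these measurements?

n = 0.013

With bottom width b = 2.66 m and side slope z = 0.57: A = (b + zy)y = (2.66 + 0.57×3.25)×3.25 = 14.67 m²; P = b + 2y√(1+z²) = 2.66 + 2×3.25×1.151 = 10.14 m.
Hydraulic radius R = A/P = 14.67/10.14 = 1.446 m.
Rearranging Manning's equation: n = (1/Q) A R^(2/3) S^(1/2) = (1/72.1) × 14.67 × 1.446^(2/3) × √0.0025 = 0.013.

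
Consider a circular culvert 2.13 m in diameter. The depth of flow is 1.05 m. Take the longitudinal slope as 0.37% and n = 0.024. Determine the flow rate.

Q = 2.9 m³/s

For a circular section of diameter D = 2.13 m at depth y = 1.05 m, the central angle is θ = 2 arccos(1 − 2y/D) = 3.113 rad. Then A = (D²/8)(θ − sin θ) = 1.75 m² and P = Dθ/2 = 3.316 m.
Hydraulic radius R = A/P = 1.75/3.316 = 0.5277 m.
Manning's equation: Q = (1/n) A R^(2/3) S^(1/2) = (1/0.024) × 1.75 × 0.5277^(2/3) × 0.0037^(1/2) = 2.9 m³/s.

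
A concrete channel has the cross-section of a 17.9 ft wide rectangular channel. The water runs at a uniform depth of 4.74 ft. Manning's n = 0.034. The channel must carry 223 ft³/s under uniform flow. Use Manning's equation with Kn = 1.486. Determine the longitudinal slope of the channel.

Flow area A = b·y = 17.9 × 4.74 = 84.85 ft². Wetted perimeter P = b + 2y = 17.9 + 2×4.74 = 27.38 ft.
Hydraulic radius R = A/P = 84.85/27.38 = 3.099 ft.
From Manning's equation, S = [nQ / (1.486 A R^(2/3))]² = [0.034 × 223 / (1.486 × 84.85 × 3.099^(2/3))]² = 0.0008.

S = 0.0008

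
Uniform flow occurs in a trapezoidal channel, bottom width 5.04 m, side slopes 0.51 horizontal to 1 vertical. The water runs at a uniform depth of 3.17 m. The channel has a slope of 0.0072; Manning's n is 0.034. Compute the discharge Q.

With bottom width b = 5.04 m and side slope z = 0.51: A = (b + zy)y = (5.04 + 0.51×3.17)×3.17 = 21.1 m²; P = b + 2y√(1+z²) = 5.04 + 2×3.17×1.123 = 12.16 m.
Hydraulic radius R = A/P = 21.1/12.16 = 1.736 m.
Manning's equation: Q = (1/n) A R^(2/3) S^(1/2) = (1/0.034) × 21.1 × 1.736^(2/3) × 0.0072^(1/2) = 76.1 m³/s.

Q = 76.1 m³/s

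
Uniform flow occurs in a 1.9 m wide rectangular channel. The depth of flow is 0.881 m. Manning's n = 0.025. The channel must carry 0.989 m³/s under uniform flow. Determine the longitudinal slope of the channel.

S = 0.00062

Flow area A = b·y = 1.9 × 0.881 = 1.674 m². Wetted perimeter P = b + 2y = 1.9 + 2×0.881 = 3.662 m.
Hydraulic radius R = A/P = 1.674/3.662 = 0.4571 m.
From Manning's equation, S = [nQ / (1 A R^(2/3))]² = [0.025 × 0.989 / (1 × 1.674 × 0.4571^(2/3))]² = 0.00062.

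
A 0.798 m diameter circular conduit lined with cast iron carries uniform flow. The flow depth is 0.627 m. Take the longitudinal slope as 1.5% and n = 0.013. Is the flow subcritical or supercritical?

For a circular section of diameter D = 0.798 m at depth y = 0.627 m, the central angle is θ = 2 arccos(1 − 2y/D) = 4.358 rad. Then A = (D²/8)(θ − sin θ) = 0.4216 m² and P = Dθ/2 = 1.739 m.
Hydraulic radius R = A/P = 0.4216/1.739 = 0.2424 m.
V = (1/n) R^(2/3) √S = (1/0.013) × 0.2424^(2/3) × √0.015 = 3.663 m/s. Hydraulic depth D_h = A/T = 0.4216/0.6549 = 0.6437 m.
Froude number Fr = V/√(g·D_h) = 3.663/√(9.81×0.6437) = 1.46, which is greater than 1, so the flow is supercritical.

supercritical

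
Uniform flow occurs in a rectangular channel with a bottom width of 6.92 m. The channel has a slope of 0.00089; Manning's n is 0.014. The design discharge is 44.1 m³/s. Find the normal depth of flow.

y_n = 2.38 m

Manning's equation rearranged: A R^(2/3) = nQ / (1·√S) = 0.014 × 44.1 / (√0.00089) = 20.7.
At y = 2.86 m: A R^(2/3) = 26.69 — too large.
At y = 1.88 m: A R^(2/3) = 14.84 — too small.
At y = 2.38 m: A R^(2/3) = 20.71 — close enough.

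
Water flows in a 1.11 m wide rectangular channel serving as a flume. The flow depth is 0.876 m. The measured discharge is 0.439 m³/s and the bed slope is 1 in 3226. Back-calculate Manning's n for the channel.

Flow area A = b·y = 1.11 × 0.876 = 0.9724 m². Wetted perimeter P = b + 2y = 1.11 + 2×0.876 = 2.862 m.
Hydraulic radius R = A/P = 0.9724/2.862 = 0.3397 m.
Rearranging Manning's equation: n = (1/Q) A R^(2/3) S^(1/2) = (1/0.439) × 0.9724 × 0.3397^(2/3) × √0.00031 = 0.019.

n = 0.019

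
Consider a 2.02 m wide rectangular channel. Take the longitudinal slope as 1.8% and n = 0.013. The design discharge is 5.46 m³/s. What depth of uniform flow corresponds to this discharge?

y_n = 0.53 m

Manning's equation rearranged: A R^(2/3) = nQ / (1·√S) = 0.013 × 5.46 / (√0.018) = 0.5291.
Try y = 0.644 m: A R^(2/3) = 0.6983 — over.
Try y = 0.44 m: A R^(2/3) = 0.404 — short.
Try y = 0.53 m: A R^(2/3) = 0.5293 — close enough.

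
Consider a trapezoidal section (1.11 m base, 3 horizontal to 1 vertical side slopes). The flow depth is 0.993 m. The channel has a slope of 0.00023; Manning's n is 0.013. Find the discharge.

With bottom width b = 1.11 m and side slope z = 3: A = (b + zy)y = (1.11 + 3×0.993)×0.993 = 4.06 m²; P = b + 2y√(1+z²) = 1.11 + 2×0.993×3.162 = 7.39 m.
Hydraulic radius R = A/P = 4.06/7.39 = 0.5494 m.
Manning's equation: Q = (1/n) A R^(2/3) S^(1/2) = (1/0.013) × 4.06 × 0.5494^(2/3) × 0.00023^(1/2) = 3.18 m³/s.

Q = 3.18 m³/s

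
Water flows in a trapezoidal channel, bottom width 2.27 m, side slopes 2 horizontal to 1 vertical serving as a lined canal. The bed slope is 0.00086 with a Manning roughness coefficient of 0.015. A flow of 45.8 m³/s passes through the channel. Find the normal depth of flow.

y_n = 2.56 m

Manning's equation rearranged: A R^(2/3) = nQ / (1·√S) = 0.015 × 45.8 / (√0.00086) = 23.43.
Try y = 3.25 m: A R^(2/3) = 40.54 — too large.
Try y = 2.56 m: A R^(2/3) = 23.44 — ≈ 23.43.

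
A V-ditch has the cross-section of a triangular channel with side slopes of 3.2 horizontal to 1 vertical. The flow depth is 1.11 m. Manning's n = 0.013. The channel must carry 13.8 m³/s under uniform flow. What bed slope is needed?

S = 0.00483

For a triangular section with side slope z = 3.2: A = zy² = 3.2×1.11² = 3.943 m²; P = 2y√(1+z²) = 2×1.11×3.353 = 7.443 m.
Hydraulic radius R = A/P = 3.943/7.443 = 0.5297 m.
From Manning's equation, S = [nQ / (1 A R^(2/3))]² = [0.013 × 13.8 / (1 × 3.943 × 0.5297^(2/3))]² = 0.00483.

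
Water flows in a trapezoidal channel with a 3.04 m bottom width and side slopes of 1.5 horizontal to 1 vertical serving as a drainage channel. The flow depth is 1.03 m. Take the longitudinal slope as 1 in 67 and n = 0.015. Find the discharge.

With bottom width b = 3.04 m and side slope z = 1.5: A = (b + zy)y = (3.04 + 1.5×1.03)×1.03 = 4.723 m²; P = b + 2y√(1+z²) = 3.04 + 2×1.03×1.803 = 6.754 m.
Hydraulic radius R = A/P = 4.723/6.754 = 0.6993 m.
Manning's equation: Q = (1/n) A R^(2/3) S^(1/2) = (1/0.015) × 4.723 × 0.6993^(2/3) × 0.01493^(1/2) = 30.3 m³/s.

Q = 30.3 m³/s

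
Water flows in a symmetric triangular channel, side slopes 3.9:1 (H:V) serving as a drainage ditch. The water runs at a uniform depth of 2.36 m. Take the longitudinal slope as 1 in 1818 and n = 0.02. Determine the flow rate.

For a triangular section with side slope z = 3.9: A = zy² = 3.9×2.36² = 21.72 m²; P = 2y√(1+z²) = 2×2.36×4.026 = 19 m.
Hydraulic radius R = A/P = 21.72/19 = 1.143 m.
Manning's equation: Q = (1/n) A R^(2/3) S^(1/2) = (1/0.02) × 21.72 × 1.143^(2/3) × 0.0005501^(1/2) = 27.8 m³/s.

Q = 27.8 m³/s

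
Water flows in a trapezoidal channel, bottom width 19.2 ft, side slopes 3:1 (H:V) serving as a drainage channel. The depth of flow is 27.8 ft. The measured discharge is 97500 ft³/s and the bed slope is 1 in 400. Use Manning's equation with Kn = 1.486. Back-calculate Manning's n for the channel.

With bottom width b = 19.2 ft and side slope z = 3: A = (b + zy)y = (19.2 + 3×27.8)×27.8 = 2852 ft²; P = b + 2y√(1+z²) = 19.2 + 2×27.8×3.162 = 195 ft.
Hydraulic radius R = A/P = 2852/195 = 14.63 ft.
Rearranging Manning's equation: n = (1.486/Q) A R^(2/3) S^(1/2) = (1.486/97500) × 2852 × 14.63^(2/3) × √0.0025 = 0.013.

n = 0.013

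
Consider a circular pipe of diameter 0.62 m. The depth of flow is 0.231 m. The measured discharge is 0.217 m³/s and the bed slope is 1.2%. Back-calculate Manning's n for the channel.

n = 0.013

For a circular section of diameter D = 0.62 m at depth y = 0.231 m, the central angle is θ = 2 arccos(1 − 2y/D) = 2.626 rad. Then A = (D²/8)(θ − sin θ) = 0.1025 m² and P = Dθ/2 = 0.8141 m.
Hydraulic radius R = A/P = 0.1025/0.8141 = 0.1259 m.
Rearranging Manning's equation: n = (1/Q) A R^(2/3) S^(1/2) = (1/0.217) × 0.1025 × 0.1259^(2/3) × √0.012 = 0.013.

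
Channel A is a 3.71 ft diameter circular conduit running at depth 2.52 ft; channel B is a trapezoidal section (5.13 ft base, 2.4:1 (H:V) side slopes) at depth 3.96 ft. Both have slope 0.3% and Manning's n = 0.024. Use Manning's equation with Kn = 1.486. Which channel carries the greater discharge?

channel B

Channel A: For a circular section of diameter D = 3.71 ft at depth y = 2.52 ft, the central angle is θ = 2 arccos(1 − 2y/D) = 3.875 rad. Then A = (D²/8)(θ − sin θ) = 7.818 ft² and P = Dθ/2 = 7.188 ft. Hydraulic radius R = A/P = 7.818/7.188 = 1.088 ft. Q_A = (1.486/0.024)·7.818·1.088^(2/3)·√0.003 = 28.04 ft³/s.
Channel B: With bottom width b = 5.13 ft and side slope z = 2.4: A = (b + zy)y = (5.13 + 2.4×3.96)×3.96 = 57.95 ft²; P = b + 2y√(1+z²) = 5.13 + 2×3.96×2.6 = 25.72 ft. Hydraulic radius R = A/P = 57.95/25.72 = 2.253 ft. Q_B = (1.486/0.024)·57.95·2.253^(2/3)·√0.003 = 337.8 ft³/s.
Q_A = 28.04 ft³/s vs Q_B = 337.8 ft³/s, so channel B carries more.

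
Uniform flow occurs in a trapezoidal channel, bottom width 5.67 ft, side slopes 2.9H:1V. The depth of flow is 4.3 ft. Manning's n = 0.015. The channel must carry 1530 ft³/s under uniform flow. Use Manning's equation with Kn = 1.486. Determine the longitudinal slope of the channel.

S = 0.012

With bottom width b = 5.67 ft and side slope z = 2.9: A = (b + zy)y = (5.67 + 2.9×4.3)×4.3 = 78 ft²; P = b + 2y√(1+z²) = 5.67 + 2×4.3×3.068 = 32.05 ft.
Hydraulic radius R = A/P = 78/32.05 = 2.434 ft.
From Manning's equation, S = [nQ / (1.486 A R^(2/3))]² = [0.015 × 1530 / (1.486 × 78 × 2.434^(2/3))]² = 0.012.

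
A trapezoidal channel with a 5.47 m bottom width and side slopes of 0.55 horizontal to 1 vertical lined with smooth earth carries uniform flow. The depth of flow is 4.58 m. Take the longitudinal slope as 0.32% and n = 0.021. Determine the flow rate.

Q = 172 m³/s

With bottom width b = 5.47 m and side slope z = 0.55: A = (b + zy)y = (5.47 + 0.55×4.58)×4.58 = 36.59 m²; P = b + 2y√(1+z²) = 5.47 + 2×4.58×1.141 = 15.92 m.
Hydraulic radius R = A/P = 36.59/15.92 = 2.298 m.
Manning's equation: Q = (1/n) A R^(2/3) S^(1/2) = (1/0.021) × 36.59 × 2.298^(2/3) × 0.0032^(1/2) = 172 m³/s.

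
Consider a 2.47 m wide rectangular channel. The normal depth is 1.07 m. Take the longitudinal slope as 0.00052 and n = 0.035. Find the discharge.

Q = 1.19 m³/s

Flow area A = b·y = 2.47 × 1.07 = 2.643 m². Wetted perimeter P = b + 2y = 2.47 + 2×1.07 = 4.61 m.
Hydraulic radius R = A/P = 2.643/4.61 = 0.5733 m.
Manning's equation: Q = (1/n) A R^(2/3) S^(1/2) = (1/0.035) × 2.643 × 0.5733^(2/3) × 0.00052^(1/2) = 1.19 m³/s.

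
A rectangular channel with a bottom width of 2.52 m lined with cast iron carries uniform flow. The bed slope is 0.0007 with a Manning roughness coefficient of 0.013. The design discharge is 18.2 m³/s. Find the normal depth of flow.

y_n = 3.7 m

Manning's equation rearranged: A R^(2/3) = nQ / (1·√S) = 0.013 × 18.2 / (√0.0007) = 8.943.
At y = 2.81 m: A R^(2/3) = 6.453 — short.
At y = 4.29 m: A R^(2/3) = 10.62 — over.
At y = 3.7 m: A R^(2/3) = 8.947 — matches.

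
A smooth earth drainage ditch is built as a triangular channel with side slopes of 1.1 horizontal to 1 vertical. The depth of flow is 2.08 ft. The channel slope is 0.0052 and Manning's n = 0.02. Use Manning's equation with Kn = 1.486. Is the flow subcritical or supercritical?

For a triangular section with side slope z = 1.1: A = zy² = 1.1×2.08² = 4.759 ft²; P = 2y√(1+z²) = 2×2.08×1.487 = 6.184 ft.
Hydraulic radius R = A/P = 4.759/6.184 = 0.7695 ft.
V = (1.486/n) R^(2/3) √S = (1.486/0.02) × 0.7695^(2/3) × √0.0052 = 4.499 ft/s. Hydraulic depth D_h = A/T = 4.759/4.576 = 1.04 ft.
Froude number Fr = V/√(g·D_h) = 4.499/√(32.2×1.04) = 0.777, which is less than 1, so the flow is subcritical.

subcritical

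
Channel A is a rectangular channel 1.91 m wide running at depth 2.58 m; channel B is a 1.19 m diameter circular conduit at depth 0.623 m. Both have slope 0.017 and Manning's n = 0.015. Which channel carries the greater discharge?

Channel A: Flow area A = b·y = 1.91 × 2.58 = 4.928 m². Wetted perimeter P = b + 2y = 1.91 + 2×2.58 = 7.07 m. Hydraulic radius R = A/P = 4.928/7.07 = 0.697 m. Q_A = (1/0.015)·4.928·0.697^(2/3)·√0.017 = 33.67 m³/s.
Channel B: For a circular section of diameter D = 1.19 m at depth y = 0.623 m, the central angle is θ = 2 arccos(1 − 2y/D) = 3.236 rad. Then A = (D²/8)(θ − sin θ) = 0.5894 m² and P = Dθ/2 = 1.925 m. Hydraulic radius R = A/P = 0.5894/1.925 = 0.3061 m. Q_B = (1/0.015)·0.5894·0.3061^(2/3)·√0.017 = 2.327 m³/s.
Q_A = 33.67 m³/s vs Q_B = 2.327 m³/s, so channel A carries more.

channel A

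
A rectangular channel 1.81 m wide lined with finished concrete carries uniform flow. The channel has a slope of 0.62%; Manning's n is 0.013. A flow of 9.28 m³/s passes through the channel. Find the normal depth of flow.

Manning's equation rearranged: A R^(2/3) = nQ / (1·√S) = 0.013 × 9.28 / (√0.0062) = 1.532.
At y = 0.894 m: A R^(2/3) = 0.9498 — too small.
At y = 1.29 m: A R^(2/3) = 1.533 — close enough.

y_n = 1.29 m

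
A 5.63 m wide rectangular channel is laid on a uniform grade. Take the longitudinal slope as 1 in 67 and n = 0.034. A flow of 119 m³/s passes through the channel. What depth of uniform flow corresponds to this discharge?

y_n = 4.16 m

Manning's equation rearranged: A R^(2/3) = nQ / (1·√S) = 0.034 × 119 / (√0.01493) = 33.12.
Trying y = 4.6 m: A R^(2/3) = 37.56 — too large.
Trying y = 3.12 m: A R^(2/3) = 22.81 — too small.
Trying y = 4.16 m: A R^(2/3) = 33.08 — close enough.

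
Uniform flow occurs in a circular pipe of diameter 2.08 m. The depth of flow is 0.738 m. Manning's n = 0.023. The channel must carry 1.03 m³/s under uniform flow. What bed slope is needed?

For a circular section of diameter D = 2.08 m at depth y = 0.738 m, the central angle is θ = 2 arccos(1 − 2y/D) = 2.552 rad. Then A = (D²/8)(θ − sin θ) = 1.08 m² and P = Dθ/2 = 2.654 m.
Hydraulic radius R = A/P = 1.08/2.654 = 0.4068 m.
From Manning's equation, S = [nQ / (1 A R^(2/3))]² = [0.023 × 1.03 / (1 × 1.08 × 0.4068^(2/3))]² = 0.0016.

S = 0.0016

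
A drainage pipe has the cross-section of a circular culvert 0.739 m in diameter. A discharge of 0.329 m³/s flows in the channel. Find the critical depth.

At critical depth, Q² T / (g A³) = 1, i.e. A³/T = Q²/g = 0.329²/9.81 = 0.01103.
Try y = 0.243 m: A³/T = 0.002669 — too small.
Try y = 0.352 m: A³/T = 0.01109 — matches.

y_c = 0.352 m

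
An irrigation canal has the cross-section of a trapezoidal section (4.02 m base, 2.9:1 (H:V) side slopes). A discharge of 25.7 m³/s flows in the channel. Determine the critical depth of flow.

y_c = 1.2 m

At critical depth, Q² T / (g A³) = 1, i.e. A³/T = Q²/g = 25.7²/9.81 = 67.33.
Trying y = 1.45 m: A³/T = 136.5 — over.
Trying y = 0.93 m: A³/T = 25.89 — short.
Trying y = 1.2 m: A³/T = 66.39 — ≈ 67.33.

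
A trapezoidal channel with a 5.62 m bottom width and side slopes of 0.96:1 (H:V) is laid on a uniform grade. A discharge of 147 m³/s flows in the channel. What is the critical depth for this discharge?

At critical depth, Q² T / (g A³) = 1, i.e. A³/T = Q²/g = 147²/9.81 = 2203.
Try y = 3.73 m: A³/T = 3162 — too large.
Try y = 2.65 m: A³/T = 945.7 — too small.
Try y = 3.37 m: A³/T = 2198 — ≈ 2203.

y_c = 3.37 m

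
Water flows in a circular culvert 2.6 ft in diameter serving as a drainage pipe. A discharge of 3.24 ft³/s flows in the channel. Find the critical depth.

At critical depth, Q² T / (g A³) = 1, i.e. A³/T = Q²/g = 3.24²/32.2 = 0.326.
Try y = 0.434 ft: A³/T = 0.1022 — too small.
Try y = 0.73 ft: A³/T = 0.7802 — too large.
Try y = 0.584 ft: A³/T = 0.327 — close enough.

y_c = 0.584 ft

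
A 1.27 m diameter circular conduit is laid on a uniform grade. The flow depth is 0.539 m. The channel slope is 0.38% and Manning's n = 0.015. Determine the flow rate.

For a circular section of diameter D = 1.27 m at depth y = 0.539 m, the central angle is θ = 2 arccos(1 − 2y/D) = 2.838 rad. Then A = (D²/8)(θ − sin θ) = 0.5119 m² and P = Dθ/2 = 1.802 m.
Hydraulic radius R = A/P = 0.5119/1.802 = 0.2841 m.
Manning's equation: Q = (1/n) A R^(2/3) S^(1/2) = (1/0.015) × 0.5119 × 0.2841^(2/3) × 0.0038^(1/2) = 0.909 m³/s.

Q = 0.909 m³/s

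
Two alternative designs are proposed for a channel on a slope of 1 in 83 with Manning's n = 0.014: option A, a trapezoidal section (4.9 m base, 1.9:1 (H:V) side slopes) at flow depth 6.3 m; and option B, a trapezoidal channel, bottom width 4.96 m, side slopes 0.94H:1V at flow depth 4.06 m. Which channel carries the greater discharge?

channel A

Channel A: With bottom width b = 4.9 m and side slope z = 1.9: A = (b + zy)y = (4.9 + 1.9×6.3)×6.3 = 106.3 m²; P = b + 2y√(1+z²) = 4.9 + 2×6.3×2.147 = 31.95 m. Hydraulic radius R = A/P = 106.3/31.95 = 3.326 m. Q_A = (1/0.014)·106.3·3.326^(2/3)·√0.01205 = 1857 m³/s.
Channel B: With bottom width b = 4.96 m and side slope z = 0.94: A = (b + zy)y = (4.96 + 0.94×4.06)×4.06 = 35.63 m²; P = b + 2y√(1+z²) = 4.96 + 2×4.06×1.372 = 16.1 m. Hydraulic radius R = A/P = 35.63/16.1 = 2.213 m. Q_B = (1/0.014)·35.63·2.213^(2/3)·√0.01205 = 474.4 m³/s.
Q_A = 1857 m³/s vs Q_B = 474.4 m³/s, so channel A carries more.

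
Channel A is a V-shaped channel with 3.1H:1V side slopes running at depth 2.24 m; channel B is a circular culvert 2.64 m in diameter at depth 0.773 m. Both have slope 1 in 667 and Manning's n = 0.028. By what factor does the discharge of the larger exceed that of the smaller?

20.9

Channel A: For a triangular section with side slope z = 3.1: A = zy² = 3.1×2.24² = 15.55 m²; P = 2y√(1+z²) = 2×2.24×3.257 = 14.59 m. Hydraulic radius R = A/P = 15.55/14.59 = 1.066 m. Q_A = (1/0.028)·15.55·1.066^(2/3)·√0.001499 = 22.44 m³/s.
Channel B: For a circular section of diameter D = 2.64 m at depth y = 0.773 m, the central angle is θ = 2 arccos(1 − 2y/D) = 2.287 rad. Then A = (D²/8)(θ − sin θ) = 1.335 m² and P = Dθ/2 = 3.019 m. Hydraulic radius R = A/P = 1.335/3.019 = 0.4423 m. Q_B = (1/0.028)·1.335·0.4423^(2/3)·√0.001499 = 1.072 m³/s.
The larger discharge is 22.44 m³/s and the smaller is 1.072 m³/s; the ratio is 20.9.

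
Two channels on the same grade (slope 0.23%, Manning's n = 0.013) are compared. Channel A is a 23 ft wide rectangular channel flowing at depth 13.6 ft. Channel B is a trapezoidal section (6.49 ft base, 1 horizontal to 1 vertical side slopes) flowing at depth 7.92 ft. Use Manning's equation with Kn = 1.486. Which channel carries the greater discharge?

channel A

Channel A: Flow area A = b·y = 23 × 13.6 = 312.8 ft². Wetted perimeter P = b + 2y = 23 + 2×13.6 = 50.2 ft. Hydraulic radius R = A/P = 312.8/50.2 = 6.231 ft. Q_A = (1.486/0.013)·312.8·6.231^(2/3)·√0.0023 = 5807 ft³/s.
Channel B: With bottom width b = 6.49 ft and side slope z = 1: A = (b + zy)y = (6.49 + 1×7.92)×7.92 = 114.1 ft²; P = b + 2y√(1+z²) = 6.49 + 2×7.92×1.414 = 28.89 ft. Hydraulic radius R = A/P = 114.1/28.89 = 3.95 ft. Q_B = (1.486/0.013)·114.1·3.95^(2/3)·√0.0023 = 1563 ft³/s.
Q_A = 5807 ft³/s vs Q_B = 1563 ft³/s, so channel A carries more.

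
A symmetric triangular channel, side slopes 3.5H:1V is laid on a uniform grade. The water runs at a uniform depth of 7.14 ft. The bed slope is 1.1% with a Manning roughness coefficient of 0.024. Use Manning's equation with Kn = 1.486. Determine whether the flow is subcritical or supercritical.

For a triangular section with side slope z = 3.5: A = zy² = 3.5×7.14² = 178.4 ft²; P = 2y√(1+z²) = 2×7.14×3.64 = 51.98 ft.
Hydraulic radius R = A/P = 178.4/51.98 = 3.433 ft.
V = (1.486/n) R^(2/3) √S = (1.486/0.024) × 3.433^(2/3) × √0.011 = 14.78 ft/s. Hydraulic depth D_h = A/T = 178.4/49.98 = 3.57 ft.
Froude number Fr = V/√(g·D_h) = 14.78/√(32.2×3.57) = 1.38, which is greater than 1, so the flow is supercritical.

supercritical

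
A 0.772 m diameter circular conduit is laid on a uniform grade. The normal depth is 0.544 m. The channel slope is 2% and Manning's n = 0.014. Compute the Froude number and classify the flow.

For a circular section of diameter D = 0.772 m at depth y = 0.544 m, the central angle is θ = 2 arccos(1 − 2y/D) = 3.985 rad. Then A = (D²/8)(θ − sin θ) = 0.3525 m² and P = Dθ/2 = 1.538 m.
Hydraulic radius R = A/P = 0.3525/1.538 = 0.2292 m.
V = (1/n) R^(2/3) √S = (1/0.014) × 0.2292^(2/3) × √0.02 = 3.783 m/s. Hydraulic depth D_h = A/T = 0.3525/0.7044 = 0.5005 m.
Froude number Fr = V/√(g·D_h) = 3.783/√(9.81×0.5005) = 1.71, which is greater than 1, so the flow is supercritical.

supercritical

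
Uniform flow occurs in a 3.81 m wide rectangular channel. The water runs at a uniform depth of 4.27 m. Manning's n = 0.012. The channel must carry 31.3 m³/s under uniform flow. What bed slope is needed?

S = 0.000369

Flow area A = b·y = 3.81 × 4.27 = 16.27 m². Wetted perimeter P = b + 2y = 3.81 + 2×4.27 = 12.35 m.
Hydraulic radius R = A/P = 16.27/12.35 = 1.317 m.
From Manning's equation, S = [nQ / (1 A R^(2/3))]² = [0.012 × 31.3 / (1 × 16.27 × 1.317^(2/3))]² = 0.000369.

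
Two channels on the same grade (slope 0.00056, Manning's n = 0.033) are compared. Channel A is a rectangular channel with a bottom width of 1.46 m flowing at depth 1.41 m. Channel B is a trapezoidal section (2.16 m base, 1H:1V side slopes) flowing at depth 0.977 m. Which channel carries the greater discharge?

channel B

Channel A: Flow area A = b·y = 1.46 × 1.41 = 2.059 m². Wetted perimeter P = b + 2y = 1.46 + 2×1.41 = 4.28 m. Hydraulic radius R = A/P = 2.059/4.28 = 0.481 m. Q_A = (1/0.033)·2.059·0.481^(2/3)·√0.00056 = 0.9062 m³/s.
Channel B: With bottom width b = 2.16 m and side slope z = 1: A = (b + zy)y = (2.16 + 1×0.977)×0.977 = 3.065 m²; P = b + 2y√(1+z²) = 2.16 + 2×0.977×1.414 = 4.923 m. Hydraulic radius R = A/P = 3.065/4.923 = 0.6225 m. Q_B = (1/0.033)·3.065·0.6225^(2/3)·√0.00056 = 1.602 m³/s.
Q_A = 0.9062 m³/s vs Q_B = 1.602 m³/s, so channel B carries more.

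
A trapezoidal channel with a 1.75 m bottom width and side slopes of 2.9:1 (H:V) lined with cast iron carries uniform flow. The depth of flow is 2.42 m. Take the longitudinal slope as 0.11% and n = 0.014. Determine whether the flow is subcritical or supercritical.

subcritical

With bottom width b = 1.75 m and side slope z = 2.9: A = (b + zy)y = (1.75 + 2.9×2.42)×2.42 = 21.22 m²; P = b + 2y√(1+z²) = 1.75 + 2×2.42×3.068 = 16.6 m.
Hydraulic radius R = A/P = 21.22/16.6 = 1.278 m.
V = (1/n) R^(2/3) √S = (1/0.014) × 1.278^(2/3) × √0.0011 = 2.791 m/s. Hydraulic depth D_h = A/T = 21.22/15.79 = 1.344 m.
Froude number Fr = V/√(g·D_h) = 2.791/√(9.81×1.344) = 0.768, which is less than 1, so the flow is subcritical.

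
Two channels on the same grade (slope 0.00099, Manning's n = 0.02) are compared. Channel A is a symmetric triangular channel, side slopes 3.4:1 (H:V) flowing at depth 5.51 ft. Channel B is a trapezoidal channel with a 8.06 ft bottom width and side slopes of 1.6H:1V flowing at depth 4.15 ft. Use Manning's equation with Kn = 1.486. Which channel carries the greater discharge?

Channel A: For a triangular section with side slope z = 3.4: A = zy² = 3.4×5.51² = 103.2 ft²; P = 2y√(1+z²) = 2×5.51×3.544 = 39.05 ft. Hydraulic radius R = A/P = 103.2/39.05 = 2.643 ft. Q_A = (1.486/0.02)·103.2·2.643^(2/3)·√0.00099 = 461.3 ft³/s.
Channel B: With bottom width b = 8.06 ft and side slope z = 1.6: A = (b + zy)y = (8.06 + 1.6×4.15)×4.15 = 61.01 ft²; P = b + 2y√(1+z²) = 8.06 + 2×4.15×1.887 = 23.72 ft. Hydraulic radius R = A/P = 61.01/23.72 = 2.572 ft. Q_B = (1.486/0.02)·61.01·2.572^(2/3)·√0.00099 = 267.7 ft³/s.
Q_A = 461.3 ft³/s vs Q_B = 267.7 ft³/s, so channel A carries more.

channel A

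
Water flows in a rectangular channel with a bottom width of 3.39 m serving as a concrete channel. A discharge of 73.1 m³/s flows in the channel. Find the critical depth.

For a rectangular channel, critical depth y_c = (q²/g)^(1/3) where q = Q/b = 73.1/3.39 = 21.56 m²/s.
So y_c = (21.56²/9.81)^(1/3) = 3.62 m.

y_c = 3.62 m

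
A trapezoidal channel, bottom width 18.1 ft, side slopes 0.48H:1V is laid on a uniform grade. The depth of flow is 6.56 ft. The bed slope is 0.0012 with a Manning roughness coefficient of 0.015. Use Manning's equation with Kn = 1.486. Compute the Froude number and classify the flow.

subcritical

With bottom width b = 18.1 ft and side slope z = 0.48: A = (b + zy)y = (18.1 + 0.48×6.56)×6.56 = 139.4 ft²; P = b + 2y√(1+z²) = 18.1 + 2×6.56×1.109 = 32.65 ft.
Hydraulic radius R = A/P = 139.4/32.65 = 4.269 ft.
V = (1.486/n) R^(2/3) √S = (1.486/0.015) × 4.269^(2/3) × √0.0012 = 9.031 ft/s. Hydraulic depth D_h = A/T = 139.4/24.4 = 5.713 ft.
Froude number Fr = V/√(g·D_h) = 9.031/√(32.2×5.713) = 0.666, which is less than 1, so the flow is subcritical.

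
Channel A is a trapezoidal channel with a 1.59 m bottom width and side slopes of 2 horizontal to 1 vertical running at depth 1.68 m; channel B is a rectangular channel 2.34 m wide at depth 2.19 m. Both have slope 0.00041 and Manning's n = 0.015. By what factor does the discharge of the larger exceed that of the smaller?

Channel A: With bottom width b = 1.59 m and side slope z = 2: A = (b + zy)y = (1.59 + 2×1.68)×1.68 = 8.316 m²; P = b + 2y√(1+z²) = 1.59 + 2×1.68×2.236 = 9.103 m. Hydraulic radius R = A/P = 8.316/9.103 = 0.9135 m. Q_A = (1/0.015)·8.316·0.9135^(2/3)·√0.00041 = 10.57 m³/s.
Channel B: Flow area A = b·y = 2.34 × 2.19 = 5.125 m². Wetted perimeter P = b + 2y = 2.34 + 2×2.19 = 6.72 m. Hydraulic radius R = A/P = 5.125/6.72 = 0.7626 m. Q_B = (1/0.015)·5.125·0.7626^(2/3)·√0.00041 = 5.774 m³/s.
The larger discharge is 10.57 m³/s and the smaller is 5.774 m³/s; the ratio is 1.83.

1.83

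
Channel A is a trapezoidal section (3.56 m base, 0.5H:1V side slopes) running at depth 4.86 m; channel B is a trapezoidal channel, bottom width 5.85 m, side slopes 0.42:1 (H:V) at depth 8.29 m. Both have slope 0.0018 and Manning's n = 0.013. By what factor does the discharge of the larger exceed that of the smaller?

3.65

Channel A: With bottom width b = 3.56 m and side slope z = 0.5: A = (b + zy)y = (3.56 + 0.5×4.86)×4.86 = 29.11 m²; P = b + 2y√(1+z²) = 3.56 + 2×4.86×1.118 = 14.43 m. Hydraulic radius R = A/P = 29.11/14.43 = 2.018 m. Q_A = (1/0.013)·29.11·2.018^(2/3)·√0.0018 = 151.7 m³/s.
Channel B: With bottom width b = 5.85 m and side slope z = 0.42: A = (b + zy)y = (5.85 + 0.42×8.29)×8.29 = 77.36 m²; P = b + 2y√(1+z²) = 5.85 + 2×8.29×1.085 = 23.83 m. Hydraulic radius R = A/P = 77.36/23.83 = 3.246 m. Q_B = (1/0.013)·77.36·3.246^(2/3)·√0.0018 = 553.5 m³/s.
The larger discharge is 553.5 m³/s and the smaller is 151.7 m³/s; the ratio is 3.65.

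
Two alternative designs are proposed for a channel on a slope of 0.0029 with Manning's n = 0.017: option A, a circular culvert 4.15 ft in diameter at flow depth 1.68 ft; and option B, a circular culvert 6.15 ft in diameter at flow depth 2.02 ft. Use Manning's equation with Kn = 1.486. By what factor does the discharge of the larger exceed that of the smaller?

1.93

Channel A: For a circular section of diameter D = 4.15 ft at depth y = 1.68 ft, the central angle is θ = 2 arccos(1 − 2y/D) = 2.759 rad. Then A = (D²/8)(θ − sin θ) = 5.134 ft² and P = Dθ/2 = 5.724 ft. Hydraulic radius R = A/P = 5.134/5.724 = 0.8969 ft. Q_A = (1.486/0.017)·5.134·0.8969^(2/3)·√0.0029 = 22.48 ft³/s.
Channel B: For a circular section of diameter D = 6.15 ft at depth y = 2.02 ft, the central angle is θ = 2 arccos(1 − 2y/D) = 2.441 rad. Then A = (D²/8)(θ − sin θ) = 8.494 ft² and P = Dθ/2 = 7.507 ft. Hydraulic radius R = A/P = 8.494/7.507 = 1.132 ft. Q_B = (1.486/0.017)·8.494·1.132^(2/3)·√0.0029 = 43.42 ft³/s.
The larger discharge is 43.42 ft³/s and the smaller is 22.48 ft³/s; the ratio is 1.93.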